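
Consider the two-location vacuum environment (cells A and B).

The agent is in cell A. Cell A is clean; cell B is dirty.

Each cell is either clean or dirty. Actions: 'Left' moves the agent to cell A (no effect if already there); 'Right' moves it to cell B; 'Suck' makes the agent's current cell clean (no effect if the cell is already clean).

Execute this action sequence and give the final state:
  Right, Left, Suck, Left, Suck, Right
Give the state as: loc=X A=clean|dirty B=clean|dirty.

loc=B A=clean B=dirty

1. Right → loc=B A=clean B=dirty
2. Left → loc=A A=clean B=dirty
3. Suck → loc=A A=clean B=dirty
4. Left → loc=A A=clean B=dirty
5. Suck → loc=A A=clean B=dirty
6. Right → loc=B A=clean B=dirty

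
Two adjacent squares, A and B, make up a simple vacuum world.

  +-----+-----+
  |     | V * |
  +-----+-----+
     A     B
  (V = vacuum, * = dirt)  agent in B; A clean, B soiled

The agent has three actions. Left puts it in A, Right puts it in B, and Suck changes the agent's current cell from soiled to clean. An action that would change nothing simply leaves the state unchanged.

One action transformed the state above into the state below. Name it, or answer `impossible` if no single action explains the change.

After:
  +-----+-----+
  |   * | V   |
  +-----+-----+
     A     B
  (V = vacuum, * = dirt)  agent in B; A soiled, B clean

impossible

try  Left: (A; A:clean, B:soiled)
try Right: (B; A:clean, B:soiled)
try  Suck: (B; A:clean, B:clean)
no single action produces the after-state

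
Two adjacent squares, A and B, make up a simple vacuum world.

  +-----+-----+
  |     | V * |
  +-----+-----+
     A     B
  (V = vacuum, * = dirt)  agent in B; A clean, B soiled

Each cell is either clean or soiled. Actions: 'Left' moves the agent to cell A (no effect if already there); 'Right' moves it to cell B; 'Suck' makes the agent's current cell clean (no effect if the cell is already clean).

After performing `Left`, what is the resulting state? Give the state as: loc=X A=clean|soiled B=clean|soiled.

start: loc=B A=clean B=soiled
1. Left → loc=A A=clean B=soiled

loc=A A=clean B=soiled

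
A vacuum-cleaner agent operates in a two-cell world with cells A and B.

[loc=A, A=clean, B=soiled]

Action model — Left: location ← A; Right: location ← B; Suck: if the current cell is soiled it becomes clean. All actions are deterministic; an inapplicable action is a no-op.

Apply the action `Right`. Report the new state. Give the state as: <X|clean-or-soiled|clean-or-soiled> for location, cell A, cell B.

start: <A|clean|soiled>
1) do Right; now <B|clean|soiled>

<B|clean|soiled>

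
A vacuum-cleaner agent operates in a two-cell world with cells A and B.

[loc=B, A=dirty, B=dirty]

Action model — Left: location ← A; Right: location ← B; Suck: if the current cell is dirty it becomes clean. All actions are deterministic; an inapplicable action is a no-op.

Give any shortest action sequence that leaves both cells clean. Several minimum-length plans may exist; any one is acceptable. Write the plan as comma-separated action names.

Suck, Left, Suck

step 1/3 (Suck): loc=B A=dirty B=clean
step 2/3 (Left): loc=A A=dirty B=clean
step 3/3 (Suck): loc=A A=clean B=clean
min 3: Suck B + move + Suck A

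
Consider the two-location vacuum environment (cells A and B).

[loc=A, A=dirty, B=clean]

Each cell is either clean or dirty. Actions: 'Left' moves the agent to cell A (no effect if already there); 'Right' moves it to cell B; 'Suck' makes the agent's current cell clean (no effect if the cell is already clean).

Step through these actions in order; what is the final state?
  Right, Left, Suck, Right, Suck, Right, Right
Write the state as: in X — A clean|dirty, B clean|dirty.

[1] after Right: in B — A dirty, B clean
[2] after Left: in A — A dirty, B clean
[3] after Suck: in A — A clean, B clean
[4] after Right: in B — A clean, B clean
[5] after Suck: in B — A clean, B clean
[6] after Right: in B — A clean, B clean
[7] after Right: in B — A clean, B clean

in B — A clean, B clean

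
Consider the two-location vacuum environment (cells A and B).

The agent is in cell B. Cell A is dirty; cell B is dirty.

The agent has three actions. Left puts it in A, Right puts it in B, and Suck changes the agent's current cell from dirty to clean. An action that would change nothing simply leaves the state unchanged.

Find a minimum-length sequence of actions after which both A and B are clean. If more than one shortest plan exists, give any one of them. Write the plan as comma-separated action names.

Suck, Left, Suck

[1] after Suck: <B|dirty|clean>
[2] after Left: <A|dirty|clean>
[3] after Suck: <A|clean|clean>
min 3: Suck B + move + Suck A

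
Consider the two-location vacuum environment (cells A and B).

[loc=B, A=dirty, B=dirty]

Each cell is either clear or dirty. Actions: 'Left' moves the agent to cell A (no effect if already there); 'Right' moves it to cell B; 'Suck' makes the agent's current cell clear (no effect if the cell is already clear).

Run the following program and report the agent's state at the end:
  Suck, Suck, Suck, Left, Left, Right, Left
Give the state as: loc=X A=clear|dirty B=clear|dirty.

1) do Suck; now loc=B A=dirty B=clear
2) do Suck; now loc=B A=dirty B=clear
3) do Suck; now loc=B A=dirty B=clear
4) do Left; now loc=A A=dirty B=clear
5) do Left; now loc=A A=dirty B=clear
6) do Right; now loc=B A=dirty B=clear
7) do Left; now loc=A A=dirty B=clear

loc=A A=dirty B=clear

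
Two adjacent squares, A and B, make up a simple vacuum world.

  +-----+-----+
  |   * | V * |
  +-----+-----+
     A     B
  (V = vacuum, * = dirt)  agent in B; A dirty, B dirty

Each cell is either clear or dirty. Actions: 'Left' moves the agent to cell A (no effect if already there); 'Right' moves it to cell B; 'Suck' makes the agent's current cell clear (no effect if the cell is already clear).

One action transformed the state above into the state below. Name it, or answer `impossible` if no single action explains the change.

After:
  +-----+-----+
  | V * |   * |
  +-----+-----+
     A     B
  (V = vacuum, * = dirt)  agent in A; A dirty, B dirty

Left

try  Left: (A; A:dirty, B:dirty)  ← match
try Right: (B; A:dirty, B:dirty)
try  Suck: (B; A:dirty, B:clear)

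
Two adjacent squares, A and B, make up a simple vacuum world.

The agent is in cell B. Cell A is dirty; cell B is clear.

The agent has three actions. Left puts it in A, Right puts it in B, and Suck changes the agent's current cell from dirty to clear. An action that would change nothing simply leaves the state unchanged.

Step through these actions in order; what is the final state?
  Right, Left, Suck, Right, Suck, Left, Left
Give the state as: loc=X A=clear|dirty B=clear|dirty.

loc=A A=clear B=clear

1. Right → loc=B A=dirty B=clear
2. Left → loc=A A=dirty B=clear
3. Suck → loc=A A=clear B=clear
4. Right → loc=B A=clear B=clear
5. Suck → loc=B A=clear B=clear
6. Left → loc=A A=clear B=clear
7. Left → loc=A A=clear B=clear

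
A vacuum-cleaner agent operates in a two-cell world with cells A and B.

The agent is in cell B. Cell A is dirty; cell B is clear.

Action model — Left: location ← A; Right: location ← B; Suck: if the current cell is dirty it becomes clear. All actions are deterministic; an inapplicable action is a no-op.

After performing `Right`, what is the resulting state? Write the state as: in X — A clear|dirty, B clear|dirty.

in B — A dirty, B clear

start: in B — A dirty, B clear
1. Right → in B — A dirty, B clear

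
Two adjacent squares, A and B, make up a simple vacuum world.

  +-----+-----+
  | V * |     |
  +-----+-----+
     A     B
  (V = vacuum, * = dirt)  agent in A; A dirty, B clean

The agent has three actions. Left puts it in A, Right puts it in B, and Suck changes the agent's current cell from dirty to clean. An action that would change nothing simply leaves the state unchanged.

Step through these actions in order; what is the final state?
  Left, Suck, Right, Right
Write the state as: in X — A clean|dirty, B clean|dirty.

in B — A clean, B clean

t=1 Left ⇒ in A — A dirty, B clean
t=2 Suck ⇒ in A — A clean, B clean
t=3 Right ⇒ in B — A clean, B clean
t=4 Right ⇒ in B — A clean, B clean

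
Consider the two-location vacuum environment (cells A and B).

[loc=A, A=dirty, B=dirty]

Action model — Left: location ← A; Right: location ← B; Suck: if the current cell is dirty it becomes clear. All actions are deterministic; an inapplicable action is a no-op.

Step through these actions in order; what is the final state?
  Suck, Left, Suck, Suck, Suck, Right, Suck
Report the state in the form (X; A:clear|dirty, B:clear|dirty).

Suck (#1): (A; A:clear, B:dirty)
Left (#2): (A; A:clear, B:dirty)
Suck (#3): (A; A:clear, B:dirty)
Suck (#4): (A; A:clear, B:dirty)
Suck (#5): (A; A:clear, B:dirty)
Right (#6): (B; A:clear, B:dirty)
Suck (#7): (B; A:clear, B:clear)

(B; A:clear, B:clear)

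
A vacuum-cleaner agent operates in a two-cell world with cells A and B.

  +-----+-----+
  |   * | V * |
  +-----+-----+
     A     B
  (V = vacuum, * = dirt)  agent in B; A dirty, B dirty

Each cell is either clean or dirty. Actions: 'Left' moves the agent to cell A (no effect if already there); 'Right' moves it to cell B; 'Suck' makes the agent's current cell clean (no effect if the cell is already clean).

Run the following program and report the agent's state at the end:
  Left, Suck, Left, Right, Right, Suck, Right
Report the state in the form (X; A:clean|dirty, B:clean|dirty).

[1] after Left: (A; A:dirty, B:dirty)
[2] after Suck: (A; A:clean, B:dirty)
[3] after Left: (A; A:clean, B:dirty)
[4] after Right: (B; A:clean, B:dirty)
[5] after Right: (B; A:clean, B:dirty)
[6] after Suck: (B; A:clean, B:clean)
[7] after Right: (B; A:clean, B:clean)

(B; A:clean, B:clean)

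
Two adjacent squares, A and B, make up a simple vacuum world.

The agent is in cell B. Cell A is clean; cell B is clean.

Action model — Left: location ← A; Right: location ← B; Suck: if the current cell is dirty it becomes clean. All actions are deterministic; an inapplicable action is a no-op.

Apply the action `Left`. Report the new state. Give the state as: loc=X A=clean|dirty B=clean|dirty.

loc=A A=clean B=clean

start: loc=B A=clean B=clean
[1] after Left: loc=A A=clean B=clean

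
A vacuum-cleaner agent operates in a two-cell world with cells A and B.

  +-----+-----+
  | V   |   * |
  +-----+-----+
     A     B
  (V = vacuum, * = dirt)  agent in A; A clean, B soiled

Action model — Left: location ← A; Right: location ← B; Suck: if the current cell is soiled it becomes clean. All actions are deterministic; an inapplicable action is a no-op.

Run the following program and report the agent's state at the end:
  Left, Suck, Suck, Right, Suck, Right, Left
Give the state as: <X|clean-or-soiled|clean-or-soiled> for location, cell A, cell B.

step 1/7 (Left): <A|clean|soiled>
step 2/7 (Suck): <A|clean|soiled>
step 3/7 (Suck): <A|clean|soiled>
step 4/7 (Right): <B|clean|soiled>
step 5/7 (Suck): <B|clean|clean>
step 6/7 (Right): <B|clean|clean>
step 7/7 (Left): <A|clean|clean>

<A|clean|clean>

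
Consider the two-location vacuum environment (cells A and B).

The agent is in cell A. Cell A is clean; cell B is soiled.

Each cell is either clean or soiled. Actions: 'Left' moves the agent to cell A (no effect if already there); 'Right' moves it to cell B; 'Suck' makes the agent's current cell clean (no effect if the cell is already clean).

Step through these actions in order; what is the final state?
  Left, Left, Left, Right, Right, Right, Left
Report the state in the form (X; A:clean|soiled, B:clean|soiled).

[1] after Left: (A; A:clean, B:soiled)
[2] after Left: (A; A:clean, B:soiled)
[3] after Left: (A; A:clean, B:soiled)
[4] after Right: (B; A:clean, B:soiled)
[5] after Right: (B; A:clean, B:soiled)
[6] after Right: (B; A:clean, B:soiled)
[7] after Left: (A; A:clean, B:soiled)

(A; A:clean, B:soiled)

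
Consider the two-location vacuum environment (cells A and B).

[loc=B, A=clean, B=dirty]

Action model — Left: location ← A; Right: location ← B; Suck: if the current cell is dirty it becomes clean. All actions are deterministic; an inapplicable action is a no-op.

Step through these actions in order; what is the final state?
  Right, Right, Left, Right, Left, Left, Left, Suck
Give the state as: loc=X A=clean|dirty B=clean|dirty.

loc=A A=clean B=dirty

1) do Right; now loc=B A=clean B=dirty
2) do Right; now loc=B A=clean B=dirty
3) do Left; now loc=A A=clean B=dirty
4) do Right; now loc=B A=clean B=dirty
5) do Left; now loc=A A=clean B=dirty
6) do Left; now loc=A A=clean B=dirty
7) do Left; now loc=A A=clean B=dirty
8) do Suck; now loc=A A=clean B=dirty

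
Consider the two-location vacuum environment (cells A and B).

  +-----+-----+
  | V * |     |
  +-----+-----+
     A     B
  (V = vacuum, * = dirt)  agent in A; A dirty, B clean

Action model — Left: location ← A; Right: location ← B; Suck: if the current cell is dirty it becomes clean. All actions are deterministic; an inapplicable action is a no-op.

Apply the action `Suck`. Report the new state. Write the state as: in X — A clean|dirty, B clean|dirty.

start: in A — A dirty, B clean
1) do Suck; now in A — A clean, B clean

in A — A clean, B clean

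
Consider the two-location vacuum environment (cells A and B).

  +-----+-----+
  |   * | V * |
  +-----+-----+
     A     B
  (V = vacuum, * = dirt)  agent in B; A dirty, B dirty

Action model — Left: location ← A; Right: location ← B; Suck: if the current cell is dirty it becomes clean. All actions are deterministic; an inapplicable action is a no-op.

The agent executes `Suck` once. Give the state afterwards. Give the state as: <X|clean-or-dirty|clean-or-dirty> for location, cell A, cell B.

<B|dirty|clean>

start: <B|dirty|dirty>
step 1/1 (Suck): <B|dirty|clean>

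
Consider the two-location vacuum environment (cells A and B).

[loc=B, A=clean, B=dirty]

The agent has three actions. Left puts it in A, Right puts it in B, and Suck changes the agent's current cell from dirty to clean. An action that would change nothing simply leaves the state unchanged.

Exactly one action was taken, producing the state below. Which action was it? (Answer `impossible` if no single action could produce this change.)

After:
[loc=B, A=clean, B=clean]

try  Left: (A; A:clean, B:dirty)
try Right: (B; A:clean, B:dirty)
try  Suck: (B; A:clean, B:clean)  ← match

Suck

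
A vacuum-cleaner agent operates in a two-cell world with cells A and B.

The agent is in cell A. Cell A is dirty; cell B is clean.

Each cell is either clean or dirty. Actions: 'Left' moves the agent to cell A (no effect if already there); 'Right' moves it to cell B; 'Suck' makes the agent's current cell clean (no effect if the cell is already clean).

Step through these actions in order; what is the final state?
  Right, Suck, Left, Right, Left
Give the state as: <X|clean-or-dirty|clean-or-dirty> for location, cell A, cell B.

<A|dirty|clean>

t=1 Right ⇒ <B|dirty|clean>
t=2 Suck ⇒ <B|dirty|clean>
t=3 Left ⇒ <A|dirty|clean>
t=4 Right ⇒ <B|dirty|clean>
t=5 Left ⇒ <A|dirty|clean>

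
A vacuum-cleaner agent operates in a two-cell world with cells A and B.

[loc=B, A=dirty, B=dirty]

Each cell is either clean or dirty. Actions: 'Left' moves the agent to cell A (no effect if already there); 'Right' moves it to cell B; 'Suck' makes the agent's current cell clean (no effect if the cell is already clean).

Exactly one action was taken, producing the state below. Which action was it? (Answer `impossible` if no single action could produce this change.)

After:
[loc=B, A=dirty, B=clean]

Suck

try  Left: loc=A A=dirty B=dirty
try Right: loc=B A=dirty B=dirty
try  Suck: loc=B A=dirty B=clean  ← match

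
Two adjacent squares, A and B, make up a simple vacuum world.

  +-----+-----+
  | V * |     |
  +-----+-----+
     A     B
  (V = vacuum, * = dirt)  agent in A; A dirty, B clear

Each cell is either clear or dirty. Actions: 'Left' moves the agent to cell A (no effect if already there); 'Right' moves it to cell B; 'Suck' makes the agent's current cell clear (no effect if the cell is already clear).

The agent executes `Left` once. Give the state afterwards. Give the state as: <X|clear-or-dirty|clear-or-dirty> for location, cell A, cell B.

<A|dirty|clear>

start: <A|dirty|clear>
step 1/1 (Left): <A|dirty|clear>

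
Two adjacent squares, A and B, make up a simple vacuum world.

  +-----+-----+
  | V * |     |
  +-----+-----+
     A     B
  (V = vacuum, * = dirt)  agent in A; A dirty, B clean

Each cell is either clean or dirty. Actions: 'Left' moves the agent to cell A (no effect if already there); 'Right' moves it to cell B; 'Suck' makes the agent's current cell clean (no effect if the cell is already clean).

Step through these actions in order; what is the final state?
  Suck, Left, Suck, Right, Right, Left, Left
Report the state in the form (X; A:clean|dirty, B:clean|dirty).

[1] after Suck: (A; A:clean, B:clean)
[2] after Left: (A; A:clean, B:clean)
[3] after Suck: (A; A:clean, B:clean)
[4] after Right: (B; A:clean, B:clean)
[5] after Right: (B; A:clean, B:clean)
[6] after Left: (A; A:clean, B:clean)
[7] after Left: (A; A:clean, B:clean)

(A; A:clean, B:clean)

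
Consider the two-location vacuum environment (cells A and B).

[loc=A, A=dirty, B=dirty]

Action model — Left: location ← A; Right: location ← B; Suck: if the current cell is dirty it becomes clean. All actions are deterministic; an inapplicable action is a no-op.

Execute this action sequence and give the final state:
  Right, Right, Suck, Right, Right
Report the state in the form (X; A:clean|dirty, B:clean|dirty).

[1] after Right: (B; A:dirty, B:dirty)
[2] after Right: (B; A:dirty, B:dirty)
[3] after Suck: (B; A:dirty, B:clean)
[4] after Right: (B; A:dirty, B:clean)
[5] after Right: (B; A:dirty, B:clean)

(B; A:dirty, B:clean)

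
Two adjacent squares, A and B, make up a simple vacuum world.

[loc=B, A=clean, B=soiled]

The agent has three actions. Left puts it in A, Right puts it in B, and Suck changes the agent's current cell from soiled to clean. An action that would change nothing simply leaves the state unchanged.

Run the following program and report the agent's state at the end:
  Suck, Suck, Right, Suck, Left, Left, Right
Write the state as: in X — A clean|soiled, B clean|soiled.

in B — A clean, B clean

t=1 Suck ⇒ in B — A clean, B clean
t=2 Suck ⇒ in B — A clean, B clean
t=3 Right ⇒ in B — A clean, B clean
t=4 Suck ⇒ in B — A clean, B clean
t=5 Left ⇒ in A — A clean, B clean
t=6 Left ⇒ in A — A clean, B clean
t=7 Right ⇒ in B — A clean, B clean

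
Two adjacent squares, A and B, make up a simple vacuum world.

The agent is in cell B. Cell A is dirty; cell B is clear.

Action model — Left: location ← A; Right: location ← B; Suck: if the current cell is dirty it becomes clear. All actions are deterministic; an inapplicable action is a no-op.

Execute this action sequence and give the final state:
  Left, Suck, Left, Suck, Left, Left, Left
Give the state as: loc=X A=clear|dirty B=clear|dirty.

1. Left → loc=A A=dirty B=clear
2. Suck → loc=A A=clear B=clear
3. Left → loc=A A=clear B=clear
4. Suck → loc=A A=clear B=clear
5. Left → loc=A A=clear B=clear
6. Left → loc=A A=clear B=clear
7. Left → loc=A A=clear B=clear

loc=A A=clear B=clear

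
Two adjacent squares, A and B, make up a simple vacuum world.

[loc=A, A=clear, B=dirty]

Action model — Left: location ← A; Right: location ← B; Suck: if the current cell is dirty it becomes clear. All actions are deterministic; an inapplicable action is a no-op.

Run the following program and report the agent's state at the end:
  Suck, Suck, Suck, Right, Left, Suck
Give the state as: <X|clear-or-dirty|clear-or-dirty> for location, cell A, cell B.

1) do Suck; now <A|clear|dirty>
2) do Suck; now <A|clear|dirty>
3) do Suck; now <A|clear|dirty>
4) do Right; now <B|clear|dirty>
5) do Left; now <A|clear|dirty>
6) do Suck; now <A|clear|dirty>

<A|clear|dirty>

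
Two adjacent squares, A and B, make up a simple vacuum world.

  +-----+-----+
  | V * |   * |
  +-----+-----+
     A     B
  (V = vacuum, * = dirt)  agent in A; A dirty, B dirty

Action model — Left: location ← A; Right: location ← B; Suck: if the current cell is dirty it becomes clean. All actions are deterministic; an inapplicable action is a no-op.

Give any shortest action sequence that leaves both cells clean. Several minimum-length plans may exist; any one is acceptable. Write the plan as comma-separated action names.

Suck (#1): loc=A A=clean B=dirty
Right (#2): loc=B A=clean B=dirty
Suck (#3): loc=B A=clean B=clean
min 3: Suck A + move + Suck B

Suck, Right, Suck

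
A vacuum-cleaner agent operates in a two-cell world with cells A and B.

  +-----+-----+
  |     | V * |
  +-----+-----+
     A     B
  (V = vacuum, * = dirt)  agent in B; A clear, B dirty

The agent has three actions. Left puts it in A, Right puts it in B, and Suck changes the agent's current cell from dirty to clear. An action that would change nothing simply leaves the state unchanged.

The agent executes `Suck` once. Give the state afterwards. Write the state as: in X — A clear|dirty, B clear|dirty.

start: in B — A clear, B dirty
[1] after Suck: in B — A clear, B clear

in B — A clear, B clear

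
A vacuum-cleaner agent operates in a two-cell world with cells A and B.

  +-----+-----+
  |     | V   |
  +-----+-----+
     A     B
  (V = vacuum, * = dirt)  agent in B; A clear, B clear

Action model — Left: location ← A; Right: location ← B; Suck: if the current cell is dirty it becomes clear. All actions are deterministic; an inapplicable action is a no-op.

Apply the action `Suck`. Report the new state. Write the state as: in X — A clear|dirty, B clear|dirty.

in B — A clear, B clear

start: in B — A clear, B clear
Suck (#1): in B — A clear, B clear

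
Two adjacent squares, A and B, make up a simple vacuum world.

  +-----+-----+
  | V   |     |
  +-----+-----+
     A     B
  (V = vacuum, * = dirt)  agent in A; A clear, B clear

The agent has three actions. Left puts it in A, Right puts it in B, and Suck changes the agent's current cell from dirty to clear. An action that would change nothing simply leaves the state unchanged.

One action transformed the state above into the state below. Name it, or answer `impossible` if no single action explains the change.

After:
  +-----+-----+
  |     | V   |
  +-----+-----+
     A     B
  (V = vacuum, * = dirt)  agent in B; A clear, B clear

try  Left: <A|clear|clear>
try Right: <B|clear|clear>  ← match
try  Suck: <A|clear|clear>

Right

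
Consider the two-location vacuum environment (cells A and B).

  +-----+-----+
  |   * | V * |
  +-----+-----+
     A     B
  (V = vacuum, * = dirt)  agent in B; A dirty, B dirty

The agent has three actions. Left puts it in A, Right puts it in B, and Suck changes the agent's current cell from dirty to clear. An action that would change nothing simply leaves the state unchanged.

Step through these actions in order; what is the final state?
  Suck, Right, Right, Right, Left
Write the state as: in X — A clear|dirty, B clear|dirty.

1. Suck → in B — A dirty, B clear
2. Right → in B — A dirty, B clear
3. Right → in B — A dirty, B clear
4. Right → in B — A dirty, B clear
5. Left → in A — A dirty, B clear

in A — A dirty, B clear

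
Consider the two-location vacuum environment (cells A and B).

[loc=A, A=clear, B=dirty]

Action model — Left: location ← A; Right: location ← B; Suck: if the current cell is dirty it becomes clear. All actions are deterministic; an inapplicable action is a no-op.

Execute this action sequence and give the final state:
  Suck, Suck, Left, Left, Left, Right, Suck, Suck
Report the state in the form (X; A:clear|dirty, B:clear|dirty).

1) do Suck; now (A; A:clear, B:dirty)
2) do Suck; now (A; A:clear, B:dirty)
3) do Left; now (A; A:clear, B:dirty)
4) do Left; now (A; A:clear, B:dirty)
5) do Left; now (A; A:clear, B:dirty)
6) do Right; now (B; A:clear, B:dirty)
7) do Suck; now (B; A:clear, B:clear)
8) do Suck; now (B; A:clear, B:clear)

(B; A:clear, B:clear)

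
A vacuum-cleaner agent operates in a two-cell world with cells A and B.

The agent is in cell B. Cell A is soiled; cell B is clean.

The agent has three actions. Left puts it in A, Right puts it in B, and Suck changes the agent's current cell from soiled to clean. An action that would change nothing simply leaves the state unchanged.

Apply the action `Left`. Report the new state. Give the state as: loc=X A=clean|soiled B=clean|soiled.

start: loc=B A=soiled B=clean
step 1/1 (Left): loc=A A=soiled B=clean

loc=A A=soiled B=clean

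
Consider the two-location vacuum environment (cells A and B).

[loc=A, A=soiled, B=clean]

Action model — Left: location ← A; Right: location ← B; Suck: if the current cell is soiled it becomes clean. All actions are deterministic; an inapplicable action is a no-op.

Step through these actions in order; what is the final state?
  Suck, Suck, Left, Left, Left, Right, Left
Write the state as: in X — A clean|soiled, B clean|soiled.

step 1/7 (Suck): in A — A clean, B clean
step 2/7 (Suck): in A — A clean, B clean
step 3/7 (Left): in A — A clean, B clean
step 4/7 (Left): in A — A clean, B clean
step 5/7 (Left): in A — A clean, B clean
step 6/7 (Right): in B — A clean, B clean
step 7/7 (Left): in A — A clean, B clean

in A — A clean, B clean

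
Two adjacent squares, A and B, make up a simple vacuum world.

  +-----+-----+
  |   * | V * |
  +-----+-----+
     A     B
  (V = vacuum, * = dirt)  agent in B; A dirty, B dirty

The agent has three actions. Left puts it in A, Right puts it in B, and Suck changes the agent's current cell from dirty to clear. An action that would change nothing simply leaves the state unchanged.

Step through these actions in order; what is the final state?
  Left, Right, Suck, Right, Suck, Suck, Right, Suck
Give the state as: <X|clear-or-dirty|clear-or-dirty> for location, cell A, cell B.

<B|dirty|clear>

1. Left → <A|dirty|dirty>
2. Right → <B|dirty|dirty>
3. Suck → <B|dirty|clear>
4. Right → <B|dirty|clear>
5. Suck → <B|dirty|clear>
6. Suck → <B|dirty|clear>
7. Right → <B|dirty|clear>
8. Suck → <B|dirty|clear>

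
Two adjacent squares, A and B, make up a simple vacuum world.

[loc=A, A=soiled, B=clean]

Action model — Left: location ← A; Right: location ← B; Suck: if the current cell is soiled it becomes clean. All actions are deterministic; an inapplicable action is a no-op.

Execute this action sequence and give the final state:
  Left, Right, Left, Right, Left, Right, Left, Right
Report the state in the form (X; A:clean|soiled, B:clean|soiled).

Left (#1): (A; A:soiled, B:clean)
Right (#2): (B; A:soiled, B:clean)
Left (#3): (A; A:soiled, B:clean)
Right (#4): (B; A:soiled, B:clean)
Left (#5): (A; A:soiled, B:clean)
Right (#6): (B; A:soiled, B:clean)
Left (#7): (A; A:soiled, B:clean)
Right (#8): (B; A:soiled, B:clean)

(B; A:soiled, B:clean)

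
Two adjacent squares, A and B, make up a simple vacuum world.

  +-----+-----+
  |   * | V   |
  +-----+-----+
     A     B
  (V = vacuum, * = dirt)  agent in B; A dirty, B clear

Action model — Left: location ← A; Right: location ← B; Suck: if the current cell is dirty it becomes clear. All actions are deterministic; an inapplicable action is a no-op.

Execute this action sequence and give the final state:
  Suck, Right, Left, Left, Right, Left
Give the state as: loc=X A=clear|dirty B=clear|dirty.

loc=A A=dirty B=clear

Suck (#1): loc=B A=dirty B=clear
Right (#2): loc=B A=dirty B=clear
Left (#3): loc=A A=dirty B=clear
Left (#4): loc=A A=dirty B=clear
Right (#5): loc=B A=dirty B=clear
Left (#6): loc=A A=dirty B=clear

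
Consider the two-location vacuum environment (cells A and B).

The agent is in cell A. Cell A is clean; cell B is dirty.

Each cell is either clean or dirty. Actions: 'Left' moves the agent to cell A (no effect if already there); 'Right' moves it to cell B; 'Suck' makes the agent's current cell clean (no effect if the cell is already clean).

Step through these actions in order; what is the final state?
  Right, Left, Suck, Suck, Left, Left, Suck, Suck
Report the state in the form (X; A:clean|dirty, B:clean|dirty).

(A; A:clean, B:dirty)

Right (#1): (B; A:clean, B:dirty)
Left (#2): (A; A:clean, B:dirty)
Suck (#3): (A; A:clean, B:dirty)
Suck (#4): (A; A:clean, B:dirty)
Left (#5): (A; A:clean, B:dirty)
Left (#6): (A; A:clean, B:dirty)
Suck (#7): (A; A:clean, B:dirty)
Suck (#8): (A; A:clean, B:dirty)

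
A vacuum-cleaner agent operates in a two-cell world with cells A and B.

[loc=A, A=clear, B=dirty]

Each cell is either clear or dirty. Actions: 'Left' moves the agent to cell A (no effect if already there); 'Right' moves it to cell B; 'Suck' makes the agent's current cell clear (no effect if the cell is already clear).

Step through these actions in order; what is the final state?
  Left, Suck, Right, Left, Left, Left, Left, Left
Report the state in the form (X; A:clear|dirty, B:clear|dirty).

step 1/8 (Left): (A; A:clear, B:dirty)
step 2/8 (Suck): (A; A:clear, B:dirty)
step 3/8 (Right): (B; A:clear, B:dirty)
step 4/8 (Left): (A; A:clear, B:dirty)
step 5/8 (Left): (A; A:clear, B:dirty)
step 6/8 (Left): (A; A:clear, B:dirty)
step 7/8 (Left): (A; A:clear, B:dirty)
step 8/8 (Left): (A; A:clear, B:dirty)

(A; A:clear, B:dirty)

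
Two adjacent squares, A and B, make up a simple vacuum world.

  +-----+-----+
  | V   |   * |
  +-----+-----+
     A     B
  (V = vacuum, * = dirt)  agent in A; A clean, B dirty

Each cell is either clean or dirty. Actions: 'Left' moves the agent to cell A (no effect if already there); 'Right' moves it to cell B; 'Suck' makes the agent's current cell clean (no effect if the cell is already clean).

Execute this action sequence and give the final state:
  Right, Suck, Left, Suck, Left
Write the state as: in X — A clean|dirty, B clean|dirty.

in A — A clean, B clean

1) do Right; now in B — A clean, B dirty
2) do Suck; now in B — A clean, B clean
3) do Left; now in A — A clean, B clean
4) do Suck; now in A — A clean, B clean
5) do Left; now in A — A clean, B clean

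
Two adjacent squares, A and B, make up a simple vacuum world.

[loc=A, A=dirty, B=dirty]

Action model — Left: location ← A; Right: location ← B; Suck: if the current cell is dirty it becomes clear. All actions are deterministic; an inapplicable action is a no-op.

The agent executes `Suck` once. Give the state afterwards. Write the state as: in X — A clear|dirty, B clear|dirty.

in A — A clear, B dirty

start: in A — A dirty, B dirty
[1] after Suck: in A — A clear, B dirty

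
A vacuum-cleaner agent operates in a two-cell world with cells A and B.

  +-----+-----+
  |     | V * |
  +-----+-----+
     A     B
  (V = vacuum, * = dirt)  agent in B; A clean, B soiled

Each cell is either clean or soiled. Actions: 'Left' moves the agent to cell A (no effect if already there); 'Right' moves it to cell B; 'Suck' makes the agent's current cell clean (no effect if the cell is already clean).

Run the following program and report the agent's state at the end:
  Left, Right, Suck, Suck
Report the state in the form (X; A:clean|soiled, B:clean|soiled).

step 1/4 (Left): (A; A:clean, B:soiled)
step 2/4 (Right): (B; A:clean, B:soiled)
step 3/4 (Suck): (B; A:clean, B:clean)
step 4/4 (Suck): (B; A:clean, B:clean)

(B; A:clean, B:clean)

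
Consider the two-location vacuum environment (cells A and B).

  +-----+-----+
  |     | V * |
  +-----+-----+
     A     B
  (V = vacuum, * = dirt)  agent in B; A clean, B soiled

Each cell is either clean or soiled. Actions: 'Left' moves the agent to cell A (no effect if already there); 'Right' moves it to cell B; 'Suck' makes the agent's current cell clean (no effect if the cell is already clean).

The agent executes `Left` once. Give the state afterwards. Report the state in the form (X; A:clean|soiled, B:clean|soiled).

start: (B; A:clean, B:soiled)
t=1 Left ⇒ (A; A:clean, B:soiled)

(A; A:clean, B:soiled)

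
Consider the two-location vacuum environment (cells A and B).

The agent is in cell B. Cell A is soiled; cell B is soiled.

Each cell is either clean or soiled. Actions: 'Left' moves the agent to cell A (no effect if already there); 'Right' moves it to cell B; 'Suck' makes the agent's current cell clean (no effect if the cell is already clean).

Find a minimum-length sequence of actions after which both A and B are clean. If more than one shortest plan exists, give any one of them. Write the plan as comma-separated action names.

1. Suck → in B — A soiled, B clean
2. Left → in A — A soiled, B clean
3. Suck → in A — A clean, B clean
min 3: Suck B + move + Suck A

Suck, Left, Suck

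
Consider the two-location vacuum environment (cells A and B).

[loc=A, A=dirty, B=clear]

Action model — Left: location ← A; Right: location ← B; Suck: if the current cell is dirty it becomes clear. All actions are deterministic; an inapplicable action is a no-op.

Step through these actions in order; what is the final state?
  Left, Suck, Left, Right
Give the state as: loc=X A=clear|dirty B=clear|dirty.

loc=B A=clear B=clear

Left (#1): loc=A A=dirty B=clear
Suck (#2): loc=A A=clear B=clear
Left (#3): loc=A A=clear B=clear
Right (#4): loc=B A=clear B=clear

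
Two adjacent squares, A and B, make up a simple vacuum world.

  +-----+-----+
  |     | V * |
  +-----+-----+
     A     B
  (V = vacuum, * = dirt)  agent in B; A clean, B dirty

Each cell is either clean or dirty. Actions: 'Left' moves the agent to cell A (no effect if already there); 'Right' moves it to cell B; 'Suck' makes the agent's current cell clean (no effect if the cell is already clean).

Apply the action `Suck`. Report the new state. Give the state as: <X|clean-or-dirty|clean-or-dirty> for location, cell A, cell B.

<B|clean|clean>

start: <B|clean|dirty>
1. Suck → <B|clean|clean>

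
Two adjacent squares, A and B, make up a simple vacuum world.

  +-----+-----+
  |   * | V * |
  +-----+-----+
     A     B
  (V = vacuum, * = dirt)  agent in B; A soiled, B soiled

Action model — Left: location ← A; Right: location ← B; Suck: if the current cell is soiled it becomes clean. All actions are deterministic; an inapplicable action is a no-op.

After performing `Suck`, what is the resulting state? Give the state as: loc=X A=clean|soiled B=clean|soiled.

start: loc=B A=soiled B=soiled
1) do Suck; now loc=B A=soiled B=clean

loc=B A=soiled B=clean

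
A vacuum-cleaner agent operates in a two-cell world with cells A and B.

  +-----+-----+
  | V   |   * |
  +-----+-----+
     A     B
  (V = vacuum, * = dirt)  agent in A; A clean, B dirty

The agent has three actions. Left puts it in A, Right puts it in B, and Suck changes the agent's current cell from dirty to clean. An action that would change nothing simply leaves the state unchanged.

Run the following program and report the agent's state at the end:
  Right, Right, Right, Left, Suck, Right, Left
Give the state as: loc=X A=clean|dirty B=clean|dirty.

loc=A A=clean B=dirty

1) do Right; now loc=B A=clean B=dirty
2) do Right; now loc=B A=clean B=dirty
3) do Right; now loc=B A=clean B=dirty
4) do Left; now loc=A A=clean B=dirty
5) do Suck; now loc=A A=clean B=dirty
6) do Right; now loc=B A=clean B=dirty
7) do Left; now loc=A A=clean B=dirty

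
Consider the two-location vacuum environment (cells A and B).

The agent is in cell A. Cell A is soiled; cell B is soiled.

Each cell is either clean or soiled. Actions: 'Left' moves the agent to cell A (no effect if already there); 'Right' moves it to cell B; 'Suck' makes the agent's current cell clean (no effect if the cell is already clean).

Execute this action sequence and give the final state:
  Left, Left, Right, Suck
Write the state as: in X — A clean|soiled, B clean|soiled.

Left (#1): in A — A soiled, B soiled
Left (#2): in A — A soiled, B soiled
Right (#3): in B — A soiled, B soiled
Suck (#4): in B — A soiled, B clean

in B — A soiled, B clean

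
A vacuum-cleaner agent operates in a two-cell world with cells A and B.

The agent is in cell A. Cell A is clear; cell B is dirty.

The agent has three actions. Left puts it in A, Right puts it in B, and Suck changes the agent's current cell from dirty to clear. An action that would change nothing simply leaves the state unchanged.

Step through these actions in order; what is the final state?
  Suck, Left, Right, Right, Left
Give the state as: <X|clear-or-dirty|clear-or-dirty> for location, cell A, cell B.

Suck (#1): <A|clear|dirty>
Left (#2): <A|clear|dirty>
Right (#3): <B|clear|dirty>
Right (#4): <B|clear|dirty>
Left (#5): <A|clear|dirty>

<A|clear|dirty>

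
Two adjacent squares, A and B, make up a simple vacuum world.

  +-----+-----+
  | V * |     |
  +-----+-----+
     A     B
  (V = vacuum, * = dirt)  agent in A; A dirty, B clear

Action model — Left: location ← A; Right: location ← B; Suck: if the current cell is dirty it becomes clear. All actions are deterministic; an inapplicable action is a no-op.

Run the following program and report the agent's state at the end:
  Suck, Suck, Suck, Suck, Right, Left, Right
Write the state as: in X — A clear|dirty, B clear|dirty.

in B — A clear, B clear

t=1 Suck ⇒ in A — A clear, B clear
t=2 Suck ⇒ in A — A clear, B clear
t=3 Suck ⇒ in A — A clear, B clear
t=4 Suck ⇒ in A — A clear, B clear
t=5 Right ⇒ in B — A clear, B clear
t=6 Left ⇒ in A — A clear, B clear
t=7 Right ⇒ in B — A clear, B clear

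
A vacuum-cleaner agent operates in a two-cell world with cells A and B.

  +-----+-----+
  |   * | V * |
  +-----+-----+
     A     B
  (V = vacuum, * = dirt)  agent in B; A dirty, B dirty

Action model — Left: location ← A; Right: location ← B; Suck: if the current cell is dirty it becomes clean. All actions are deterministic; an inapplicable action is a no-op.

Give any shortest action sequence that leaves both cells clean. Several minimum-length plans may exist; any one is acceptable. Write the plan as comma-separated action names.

Suck, Left, Suck

t=1 Suck ⇒ in B — A dirty, B clean
t=2 Left ⇒ in A — A dirty, B clean
t=3 Suck ⇒ in A — A clean, B clean
min 3: Suck B + move + Suck A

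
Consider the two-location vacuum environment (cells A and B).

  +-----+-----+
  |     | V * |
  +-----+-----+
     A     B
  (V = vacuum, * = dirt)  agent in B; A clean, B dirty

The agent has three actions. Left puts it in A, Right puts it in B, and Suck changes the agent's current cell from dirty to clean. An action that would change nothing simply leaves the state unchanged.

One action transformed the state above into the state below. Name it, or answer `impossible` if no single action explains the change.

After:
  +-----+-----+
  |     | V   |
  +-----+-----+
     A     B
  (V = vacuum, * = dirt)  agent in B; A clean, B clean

try  Left: (A; A:clean, B:dirty)
try Right: (B; A:clean, B:dirty)
try  Suck: (B; A:clean, B:clean)  ← match

Suck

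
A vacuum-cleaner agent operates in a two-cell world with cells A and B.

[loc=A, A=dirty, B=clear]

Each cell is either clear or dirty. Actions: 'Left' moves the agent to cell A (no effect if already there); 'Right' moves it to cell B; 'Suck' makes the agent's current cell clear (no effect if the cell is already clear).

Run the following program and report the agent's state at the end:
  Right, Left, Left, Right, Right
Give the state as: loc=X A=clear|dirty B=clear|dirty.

t=1 Right ⇒ loc=B A=dirty B=clear
t=2 Left ⇒ loc=A A=dirty B=clear
t=3 Left ⇒ loc=A A=dirty B=clear
t=4 Right ⇒ loc=B A=dirty B=clear
t=5 Right ⇒ loc=B A=dirty B=clear

loc=B A=dirty B=clear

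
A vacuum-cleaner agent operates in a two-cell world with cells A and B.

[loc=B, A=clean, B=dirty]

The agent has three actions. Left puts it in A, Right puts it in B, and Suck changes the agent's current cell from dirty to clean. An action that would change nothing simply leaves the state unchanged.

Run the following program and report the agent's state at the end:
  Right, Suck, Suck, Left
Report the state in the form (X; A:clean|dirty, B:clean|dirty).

t=1 Right ⇒ (B; A:clean, B:dirty)
t=2 Suck ⇒ (B; A:clean, B:clean)
t=3 Suck ⇒ (B; A:clean, B:clean)
t=4 Left ⇒ (A; A:clean, B:clean)

(A; A:clean, B:clean)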